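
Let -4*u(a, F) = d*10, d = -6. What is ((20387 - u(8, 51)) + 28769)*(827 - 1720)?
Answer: -43882913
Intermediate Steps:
u(a, F) = 15 (u(a, F) = -(-3)*10/2 = -1/4*(-60) = 15)
((20387 - u(8, 51)) + 28769)*(827 - 1720) = ((20387 - 1*15) + 28769)*(827 - 1720) = ((20387 - 15) + 28769)*(-893) = (20372 + 28769)*(-893) = 49141*(-893) = -43882913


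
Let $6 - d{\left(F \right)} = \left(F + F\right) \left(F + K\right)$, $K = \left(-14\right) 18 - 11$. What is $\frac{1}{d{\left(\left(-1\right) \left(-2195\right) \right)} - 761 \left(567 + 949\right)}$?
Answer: $- \frac{1}{9635150} \approx -1.0379 \cdot 10^{-7}$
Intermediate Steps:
$K = -263$ ($K = -252 - 11 = -263$)
$d{\left(F \right)} = 6 - 2 F \left(-263 + F\right)$ ($d{\left(F \right)} = 6 - \left(F + F\right) \left(F - 263\right) = 6 - 2 F \left(-263 + F\right)$)
$\frac{1}{d{\left(\left(-1\right) \left(-2195\right) \right)} - 761 \left(567 + 949\right)} = \frac{1}{\left(6 - 2 \left(\left(-1\right) \left(-2195\right)\right)^{2} + 526 \left(\left(-1\right) \left(-2195\right)\right)\right) - 761 \left(567 + 949\right)} = \frac{1}{\left(6 - 2 \cdot 2195^{2} + 526 \cdot 2195\right) - 1153676} = \frac{1}{\left(6 - 9636050 + 1154570\right) - 1153676} = \frac{1}{-8481474 - 1153676} = \frac{1}{-9635150} = - \frac{1}{9635150}$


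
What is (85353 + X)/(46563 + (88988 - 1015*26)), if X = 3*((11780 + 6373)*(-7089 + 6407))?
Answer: -12351895/36387 ≈ -339.46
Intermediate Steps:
X = -37141038 (X = 3*(18153*(-682)) = 3*(-12380346) = -37141038)
(85353 + X)/(46563 + (88988 - 1015*26)) = (85353 - 37141038)/(46563 + (88988 - 1015*26)) = -37055685/(46563 + (88988 - 26390)) = -37055685/(46563 + 62598) = -37055685/109161 = -37055685*1/109161 = -12351895/36387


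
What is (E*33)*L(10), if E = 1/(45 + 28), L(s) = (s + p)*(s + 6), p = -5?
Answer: 2640/73 ≈ 36.164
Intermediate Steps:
L(s) = (-5 + s)*(6 + s) (L(s) = (s - 5)*(s + 6) = (-5 + s)*(6 + s))
E = 1/73 ≈ 0.013699
(E*33)*L(10) = ((1/73)*33)*(-30 + 10 + 10²) = 33*(-30 + 10 + 100)/73 = (33/73)*80 = 2640/73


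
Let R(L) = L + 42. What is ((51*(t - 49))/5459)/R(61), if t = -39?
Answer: -4488/562277 ≈ -0.0079818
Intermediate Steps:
R(L) = 42 + L
((51*(t - 49))/5459)/R(61) = ((51*(-39 - 49))/5459)/(42 + 61) = ((51*(-88))*(1/5459))/103 = -4488*1/5459*(1/103) = -4488/5459*1/103 = -4488/562277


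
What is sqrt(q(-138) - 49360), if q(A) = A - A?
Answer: 4*I*sqrt(3085) ≈ 222.17*I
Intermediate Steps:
q(A) = 0
sqrt(q(-138) - 49360) = sqrt(0 - 49360) = sqrt(-49360) = 4*I*sqrt(3085)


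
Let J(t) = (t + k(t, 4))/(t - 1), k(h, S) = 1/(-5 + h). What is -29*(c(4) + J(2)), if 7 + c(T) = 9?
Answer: -319/3 ≈ -106.33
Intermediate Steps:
c(T) = 2 (c(T) = -7 + 9 = 2)
J(t) = (t + 1/(-5 + t))/(-1 + t) (J(t) = (t + 1/(-5 + t))/(t - 1) = (t + 1/(-5 + t))/(-1 + t))
-29*(c(4) + J(2)) = -29*(2 + (1 + 2*(-5 + 2))/((-1 + 2)*(-5 + 2))) = -29*(2 + (1 + 2*(-3))/(1*(-3))) = -29*(2 + 1*(-⅓)*(1 - 6)) = -29*(2 + 1*(-⅓)*(-5)) = -29*(2 + 5/3) = -29*11/3 = -319/3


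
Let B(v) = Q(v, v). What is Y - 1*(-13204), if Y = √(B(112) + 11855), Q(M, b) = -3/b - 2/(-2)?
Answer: 13204 + 3*√1032787/28 ≈ 13313.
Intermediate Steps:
Q(M, b) = 1 - 3/b (Q(M, b) = -3/b - 2*(-½) = -3/b + 1 = 1 - 3/b)
B(v) = (-3 + v)/v
Y = 3*√1032787/28 (Y = √((-3 + 112)/112 + 11855) = √((1/112)*109 + 11855) = √(109/112 + 11855) = √(1327869/112) = 3*√1032787/28 ≈ 108.89)
Y - 1*(-13204) = 3*√1032787/28 - 1*(-13204) = 3*√1032787/28 + 13204 = 13204 + 3*√1032787/28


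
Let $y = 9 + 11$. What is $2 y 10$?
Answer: $400$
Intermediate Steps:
$y = 20$
$2 y 10 = 2 \cdot 20 \cdot 10 = 40 \cdot 10 = 400$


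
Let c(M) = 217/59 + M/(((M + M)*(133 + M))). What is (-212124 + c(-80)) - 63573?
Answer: -1724185977/6254 ≈ -2.7569e+5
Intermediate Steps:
c(M) = 217/59 + 1/(2*(133 + M)) (c(M) = 217*(1/59) + M/(((2*M)*(133 + M))) = 217/59 + M/((2*M*(133 + M))) = 217/59 + M*(1/(2*M*(133 + M))) = 217/59 + 1/(2*(133 + M)))
(-212124 + c(-80)) - 63573 = (-212124 + (57781 + 434*(-80))/(118*(133 - 80))) - 63573 = (-212124 + (1/118)*(57781 - 34720)/53) - 63573 = (-212124 + (1/118)*(1/53)*23061) - 63573 = (-212124 + 23061/6254) - 63573 = -1326600435/6254 - 63573 = -1724185977/6254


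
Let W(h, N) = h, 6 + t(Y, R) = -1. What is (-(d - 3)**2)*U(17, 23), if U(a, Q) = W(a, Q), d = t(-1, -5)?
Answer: -1700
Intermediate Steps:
t(Y, R) = -7 (t(Y, R) = -6 - 1 = -7)
d = -7
U(a, Q) = a
(-(d - 3)**2)*U(17, 23) = -(-7 - 3)**2*17 = -1*(-10)**2*17 = -1*100*17 = -100*17 = -1700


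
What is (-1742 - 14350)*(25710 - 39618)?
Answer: 223807536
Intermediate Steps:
(-1742 - 14350)*(25710 - 39618) = -16092*(-13908) = 223807536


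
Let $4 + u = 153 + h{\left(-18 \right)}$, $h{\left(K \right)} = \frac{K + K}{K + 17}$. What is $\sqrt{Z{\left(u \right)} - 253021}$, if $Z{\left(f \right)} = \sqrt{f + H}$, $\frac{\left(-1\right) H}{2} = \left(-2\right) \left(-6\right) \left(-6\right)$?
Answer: $\sqrt{-253021 + \sqrt{329}} \approx 502.99 i$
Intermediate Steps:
$h{\left(K \right)} = \frac{2 K}{17 + K}$
$H = 144$ ($H = - 2 \left(-2\right) \left(-6\right) \left(-6\right) = - 2 \cdot 12 \left(-6\right) = \left(-2\right) \left(-72\right) = 144$)
$u = 185$ ($u = -4 + \left(153 + 2 \left(-18\right) \frac{1}{17 - 18}\right) = -4 + \left(153 + 2 \left(-18\right) \frac{1}{-1}\right) = -4 + \left(153 + 2 \left(-18\right) \left(-1\right)\right) = -4 + \left(153 + 36\right) = -4 + 189 = 185$)
$Z{\left(f \right)} = \sqrt{144 + f}$ ($Z{\left(f \right)} = \sqrt{f + 144} = \sqrt{144 + f}$)
$\sqrt{Z{\left(u \right)} - 253021} = \sqrt{\sqrt{144 + 185} - 253021} = \sqrt{\sqrt{329} - 253021} = \sqrt{-253021 + \sqrt{329}}$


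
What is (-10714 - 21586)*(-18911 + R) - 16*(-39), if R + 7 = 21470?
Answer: -82428976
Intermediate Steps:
R = 21463 (R = -7 + 21470 = 21463)
(-10714 - 21586)*(-18911 + R) - 16*(-39) = (-10714 - 21586)*(-18911 + 21463) - 16*(-39) = -32300*2552 + 624 = -82429600 + 624 = -82428976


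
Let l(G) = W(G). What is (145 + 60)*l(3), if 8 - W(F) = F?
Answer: 1025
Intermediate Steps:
W(F) = 8 - F
l(G) = 8 - G
(145 + 60)*l(3) = (145 + 60)*(8 - 1*3) = 205*(8 - 3) = 205*5 = 1025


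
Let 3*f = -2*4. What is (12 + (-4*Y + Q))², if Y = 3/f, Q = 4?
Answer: 1681/4 ≈ 420.25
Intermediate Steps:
f = -8/3 (f = (-2*4)/3 = (⅓)*(-8) = -8/3 ≈ -2.6667)
Y = -9/8 (Y = 3/(-8/3) = 3*(-3/8) = -9/8 ≈ -1.1250)
(12 + (-4*Y + Q))² = (12 + (-4*(-9/8) + 4))² = (12 + (9/2 + 4))² = (12 + 17/2)² = (41/2)² = 1681/4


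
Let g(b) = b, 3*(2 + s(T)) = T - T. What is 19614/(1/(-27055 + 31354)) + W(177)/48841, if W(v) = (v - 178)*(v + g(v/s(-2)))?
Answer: 8236603481475/97682 ≈ 8.4321e+7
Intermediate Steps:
s(T) = -2 (s(T) = -2 + (T - T)/3 = -2 + (⅓)*0 = -2 + 0 = -2)
W(v) = v*(-178 + v)/2 (W(v) = (v - 178)*(v + v/(-2)) = (-178 + v)*(v + v*(-½)) = (-178 + v)*(v - v/2) = (-178 + v)*(v/2) = v*(-178 + v)/2)
19614/(1/(-27055 + 31354)) + W(177)/48841 = 19614/(1/(-27055 + 31354)) + ((½)*177*(-178 + 177))/48841 = 19614/(1/4299) + ((½)*177*(-1))*(1/48841) = 19614/(1/4299) - 177/2*1/48841 = 19614*4299 - 177/97682 = 84320586 - 177/97682 = 8236603481475/97682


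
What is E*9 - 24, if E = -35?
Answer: -339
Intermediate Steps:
E*9 - 24 = -35*9 - 24 = -315 - 24 = -339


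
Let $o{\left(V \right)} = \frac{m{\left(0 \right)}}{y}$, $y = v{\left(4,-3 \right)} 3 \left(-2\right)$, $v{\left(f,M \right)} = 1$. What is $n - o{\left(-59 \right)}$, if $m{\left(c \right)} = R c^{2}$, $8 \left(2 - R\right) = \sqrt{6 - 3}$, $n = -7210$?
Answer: $-7210$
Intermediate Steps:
$R = 2 - \frac{\sqrt{3}}{8}$ ($R = 2 - \frac{\sqrt{6 - 3}}{8} = 2 - \frac{\sqrt{3}}{8} \approx 1.7835$)
$y = -6$ ($y = 1 \cdot 3 \left(-2\right) = 3 \left(-2\right) = -6$)
$m{\left(c \right)} = c^{2} \left(2 - \frac{\sqrt{3}}{8}\right)$ ($m{\left(c \right)} = \left(2 - \frac{\sqrt{3}}{8}\right) c^{2} = c^{2} \left(2 - \frac{\sqrt{3}}{8}\right)$)
$o{\left(V \right)} = 0$ ($o{\left(V \right)} = \frac{\frac{1}{8} \cdot 0^{2} \left(16 - \sqrt{3}\right)}{-6} = \frac{1}{8} \cdot 0 \left(16 - \sqrt{3}\right) \left(- \frac{1}{6}\right) = 0 \left(- \frac{1}{6}\right) = 0$)
$n - o{\left(-59 \right)} = -7210 - 0 = -7210 + 0 = -7210$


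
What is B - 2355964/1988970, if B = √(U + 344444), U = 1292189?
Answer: -1177982/994485 + √1636633 ≈ 1278.1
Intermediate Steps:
B = √1636633 (B = √(1292189 + 344444) = √1636633 ≈ 1279.3)
B - 2355964/1988970 = √1636633 - 2355964/1988970 = √1636633 - 1*1177982/994485 = √1636633 - 1177982/994485 = -1177982/994485 + √1636633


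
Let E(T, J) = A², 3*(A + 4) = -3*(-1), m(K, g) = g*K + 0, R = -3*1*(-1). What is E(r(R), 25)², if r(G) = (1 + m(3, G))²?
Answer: 81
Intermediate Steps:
R = 3 (R = -3*(-1) = 3)
m(K, g) = K*g (m(K, g) = K*g + 0 = K*g)
r(G) = (1 + 3*G)²
A = -3 (A = -4 + (-3*(-1))/3 = -4 + (⅓)*3 = -4 + 1 = -3)
E(T, J) = 9 (E(T, J) = (-3)² = 9)
E(r(R), 25)² = 9² = 81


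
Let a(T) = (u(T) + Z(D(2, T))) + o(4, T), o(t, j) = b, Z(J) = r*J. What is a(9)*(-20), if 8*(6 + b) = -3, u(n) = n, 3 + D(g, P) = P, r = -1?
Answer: 135/2 ≈ 67.500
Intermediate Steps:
D(g, P) = -3 + P
Z(J) = -J
b = -51/8 (b = -6 + (⅛)*(-3) = -6 - 3/8 = -51/8 ≈ -6.3750)
o(t, j) = -51/8
a(T) = -27/8 (a(T) = (T - (-3 + T)) - 51/8 = (T + (3 - T)) - 51/8 = 3 - 51/8 = -27/8)
a(9)*(-20) = -27/8*(-20) = 135/2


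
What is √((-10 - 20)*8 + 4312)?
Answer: 2*√1018 ≈ 63.812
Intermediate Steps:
√((-10 - 20)*8 + 4312) = √(-30*8 + 4312) = √(-240 + 4312) = √4072 = 2*√1018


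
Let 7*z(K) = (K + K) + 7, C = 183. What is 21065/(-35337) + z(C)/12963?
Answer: -632759488/1068838239 ≈ -0.59201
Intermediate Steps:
z(K) = 1 + 2*K/7 (z(K) = ((K + K) + 7)/7 = (2*K + 7)/7 = (7 + 2*K)/7 = 1 + 2*K/7)
21065/(-35337) + z(C)/12963 = 21065/(-35337) + (1 + (2/7)*183)/12963 = 21065*(-1/35337) + (1 + 366/7)*(1/12963) = -21065/35337 + (373/7)*(1/12963) = -21065/35337 + 373/90741 = -632759488/1068838239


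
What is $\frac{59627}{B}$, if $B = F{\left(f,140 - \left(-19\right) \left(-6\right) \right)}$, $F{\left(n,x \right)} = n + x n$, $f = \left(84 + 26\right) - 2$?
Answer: $\frac{59627}{2916} \approx 20.448$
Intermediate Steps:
$f = 108$ ($f = 110 - 2 = 108$)
$F{\left(n,x \right)} = n + n x$
$B = 2916$ ($B = 108 \left(1 + \left(140 - \left(-19\right) \left(-6\right)\right)\right) = 108 \left(1 + \left(140 - 114\right)\right) = 108 \left(1 + 26\right) = 108 \cdot 27 = 2916$)
$\frac{59627}{B} = \frac{59627}{2916}$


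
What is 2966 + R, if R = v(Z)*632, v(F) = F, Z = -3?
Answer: 1070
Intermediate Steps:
R = -1896 (R = -3*632 = -1896)
2966 + R = 2966 - 1896 = 1070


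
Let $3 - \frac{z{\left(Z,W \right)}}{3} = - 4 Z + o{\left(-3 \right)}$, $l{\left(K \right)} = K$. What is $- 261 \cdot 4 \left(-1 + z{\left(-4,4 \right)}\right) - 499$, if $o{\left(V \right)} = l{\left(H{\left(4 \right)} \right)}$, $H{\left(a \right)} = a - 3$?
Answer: $44393$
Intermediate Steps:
$H{\left(a \right)} = -3 + a$
$o{\left(V \right)} = 1$ ($o{\left(V \right)} = -3 + 4 = 1$)
$z{\left(Z,W \right)} = 6 + 12 Z$ ($z{\left(Z,W \right)} = 9 - 3 \left(- 4 Z + 1\right) = 9 - 3 \left(1 - 4 Z\right) = 9 + \left(-3 + 12 Z\right) = 6 + 12 Z$)
$- 261 \cdot 4 \left(-1 + z{\left(-4,4 \right)}\right) - 499 = - 261 \cdot 4 \left(-1 + \left(6 + 12 \left(-4\right)\right)\right) - 499 = - 261 \cdot 4 \left(-1 + \left(6 - 48\right)\right) - 499 = - 261 \cdot 4 \left(-1 - 42\right) - 499 = - 261 \cdot 4 \left(-43\right) - 499 = \left(-261\right) \left(-172\right) - 499 = 44892 - 499 = 44393$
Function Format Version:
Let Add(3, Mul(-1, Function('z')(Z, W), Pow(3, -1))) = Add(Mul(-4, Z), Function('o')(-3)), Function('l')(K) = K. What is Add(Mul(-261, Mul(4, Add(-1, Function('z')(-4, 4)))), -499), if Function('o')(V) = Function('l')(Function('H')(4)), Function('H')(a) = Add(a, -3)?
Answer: 44393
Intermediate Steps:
Function('H')(a) = Add(-3, a)
Function('o')(V) = 1 (Function('o')(V) = Add(-3, 4) = 1)
Function('z')(Z, W) = Add(6, Mul(12, Z)) (Function('z')(Z, W) = Add(9, Mul(-3, Add(Mul(-4, Z), 1))) = Add(9, Mul(-3, Add(1, Mul(-4, Z)))) = Add(9, Add(-3, Mul(12, Z))) = Add(6, Mul(12, Z)))
Add(Mul(-261, Mul(4, Add(-1, Function('z')(-4, 4)))), -499) = Add(Mul(-261, Mul(4, Add(-1, Add(6, Mul(12, -4))))), -499) = Add(Mul(-261, Mul(4, Add(-1, Add(6, -48)))), -499) = Add(Mul(-261, Mul(4, Add(-1, -42))), -499) = Add(Mul(-261, Mul(4, -43)), -499) = Add(Mul(-261, -172), -499) = Add(44892, -499) = 44393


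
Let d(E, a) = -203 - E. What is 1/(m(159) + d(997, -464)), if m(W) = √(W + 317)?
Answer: -300/359881 - √119/719762 ≈ -0.00084876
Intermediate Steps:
m(W) = √(317 + W)
1/(m(159) + d(997, -464)) = 1/(√(317 + 159) + (-203 - 1*997)) = 1/(√476 + (-203 - 997)) = 1/(2*√119 - 1200) = 1/(-1200 + 2*√119)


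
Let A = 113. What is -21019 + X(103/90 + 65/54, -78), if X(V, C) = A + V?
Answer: -2821993/135 ≈ -20904.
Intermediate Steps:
X(V, C) = 113 + V
-21019 + X(103/90 + 65/54, -78) = -21019 + (113 + (103/90 + 65/54)) = -21019 + (113 + 317/135) = -21019 + 15572/135 = -2821993/135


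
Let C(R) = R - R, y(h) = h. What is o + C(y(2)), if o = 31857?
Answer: 31857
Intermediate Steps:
C(R) = 0
o + C(y(2)) = 31857 + 0 = 31857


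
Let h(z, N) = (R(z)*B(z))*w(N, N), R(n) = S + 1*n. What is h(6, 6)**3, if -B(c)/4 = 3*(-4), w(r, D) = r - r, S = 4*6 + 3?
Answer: 0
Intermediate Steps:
S = 27 (S = 24 + 3 = 27)
w(r, D) = 0
R(n) = 27 + n (R(n) = 27 + 1*n = 27 + n)
B(c) = 48 (B(c) = -12*(-4) = -4*(-12) = 48)
h(z, N) = 0 (h(z, N) = ((27 + z)*48)*0 = (1296 + 48*z)*0 = 0)
h(6, 6)**3 = 0**3 = 0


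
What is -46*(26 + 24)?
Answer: -2300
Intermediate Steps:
-46*(26 + 24) = -46*50 = -2300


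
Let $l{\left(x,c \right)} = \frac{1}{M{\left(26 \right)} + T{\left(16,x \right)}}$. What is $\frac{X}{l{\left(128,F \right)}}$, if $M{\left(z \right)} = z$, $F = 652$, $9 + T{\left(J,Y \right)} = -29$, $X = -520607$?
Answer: $6247284$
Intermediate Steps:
$T{\left(J,Y \right)} = -38$ ($T{\left(J,Y \right)} = -9 - 29 = -38$)
$l{\left(x,c \right)} = - \frac{1}{12}$ ($l{\left(x,c \right)} = \frac{1}{26 - 38} = \frac{1}{-12} = - \frac{1}{12}$)
$\frac{X}{l{\left(128,F \right)}} = - \frac{520607}{- \frac{1}{12}} = \left(-520607\right) \left(-12\right) = 6247284$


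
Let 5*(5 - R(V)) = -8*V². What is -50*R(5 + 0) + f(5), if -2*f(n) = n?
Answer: -4505/2 ≈ -2252.5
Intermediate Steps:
f(n) = -n/2
R(V) = 5 + 8*V²/5 (R(V) = 5 - (-8)*V²/5 = 5 + 8*V²/5)
-50*R(5 + 0) + f(5) = -50*(5 + 8*(5 + 0)²/5) - ½*5 = -50*(5 + (8/5)*5²) - 5/2 = -50*(5 + (8/5)*25) - 5/2 = -50*(5 + 40) - 5/2 = -50*45 - 5/2 = -2250 - 5/2 = -4505/2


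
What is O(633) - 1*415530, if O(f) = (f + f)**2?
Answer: 1187226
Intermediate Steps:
O(f) = 4*f**2 (O(f) = (2*f)**2 = 4*f**2)
O(633) - 1*415530 = 4*633**2 - 1*415530 = 4*400689 - 415530 = 1602756 - 415530 = 1187226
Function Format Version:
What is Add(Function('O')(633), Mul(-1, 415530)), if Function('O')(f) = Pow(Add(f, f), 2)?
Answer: 1187226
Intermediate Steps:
Function('O')(f) = Mul(4, Pow(f, 2)) (Function('O')(f) = Pow(Mul(2, f), 2) = Mul(4, Pow(f, 2)))
Add(Function('O')(633), Mul(-1, 415530)) = Add(Mul(4, Pow(633, 2)), Mul(-1, 415530)) = Add(Mul(4, 400689), -415530) = Add(1602756, -415530) = 1187226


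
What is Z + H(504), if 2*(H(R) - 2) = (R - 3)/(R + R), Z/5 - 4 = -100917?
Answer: -339066169/672 ≈ -5.0456e+5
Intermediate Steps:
Z = -504565 (Z = 20 + 5*(-100917) = 20 - 504585 = -504565)
H(R) = 2 + (-3 + R)/(4*R) (H(R) = 2 + ((R - 3)/(R + R))/2 = 2 + ((-3 + R)/((2*R)))/2 = 2 + ((-3 + R)*(1/(2*R)))/2 = 2 + ((-3 + R)/(2*R))/2 = 2 + (-3 + R)/(4*R))
Z + H(504) = -504565 + (¾)*(-1 + 3*504)/504 = -504565 + (¾)*(1/504)*(-1 + 1512) = -504565 + (¾)*(1/504)*1511 = -504565 + 1511/672 = -339066169/672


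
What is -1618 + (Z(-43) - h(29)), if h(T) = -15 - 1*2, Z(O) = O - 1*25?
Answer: -1669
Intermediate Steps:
Z(O) = -25 + O (Z(O) = O - 25 = -25 + O)
h(T) = -17 (h(T) = -15 - 2 = -17)
-1618 + (Z(-43) - h(29)) = -1618 + ((-25 - 43) - 1*(-17)) = -1618 + (-68 + 17) = -1618 - 51 = -1669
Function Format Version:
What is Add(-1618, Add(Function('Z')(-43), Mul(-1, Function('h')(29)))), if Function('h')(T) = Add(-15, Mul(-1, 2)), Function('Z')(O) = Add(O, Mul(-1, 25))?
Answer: -1669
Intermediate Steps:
Function('Z')(O) = Add(-25, O) (Function('Z')(O) = Add(O, -25) = Add(-25, O))
Function('h')(T) = -17 (Function('h')(T) = Add(-15, -2) = -17)
Add(-1618, Add(Function('Z')(-43), Mul(-1, Function('h')(29)))) = Add(-1618, Add(Add(-25, -43), Mul(-1, -17))) = Add(-1618, Add(-68, 17)) = Add(-1618, -51) = -1669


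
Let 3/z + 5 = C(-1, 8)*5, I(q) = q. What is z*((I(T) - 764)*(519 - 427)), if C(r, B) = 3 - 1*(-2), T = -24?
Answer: -54372/5 ≈ -10874.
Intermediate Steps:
C(r, B) = 5 (C(r, B) = 3 + 2 = 5)
z = 3/20 (z = 3/(-5 + 5*5) = 3/(-5 + 25) = 3/20 ≈ 0.15000)
z*((I(T) - 764)*(519 - 427)) = 3*((-24 - 764)*(519 - 427))/20 = 3*(-788*92)/20 = (3/20)*(-72496) = -54372/5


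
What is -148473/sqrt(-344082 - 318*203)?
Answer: 49491*I*sqrt(11351)/22702 ≈ 232.26*I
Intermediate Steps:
-148473/sqrt(-344082 - 318*203) = -148473/sqrt(-344082 - 64554) = -148473*(-I*sqrt(11351)/68106) = -(-49491)*I*sqrt(11351)/22702 = 49491*I*sqrt(11351)/22702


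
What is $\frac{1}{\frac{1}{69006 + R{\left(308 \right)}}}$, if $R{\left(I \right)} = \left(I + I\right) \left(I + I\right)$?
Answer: $448462$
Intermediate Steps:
$R{\left(I \right)} = 4 I^{2}$ ($R{\left(I \right)} = 2 I 2 I = 4 I^{2}$)
$\frac{1}{\frac{1}{69006 + R{\left(308 \right)}}} = \frac{1}{\frac{1}{69006 + 4 \cdot 308^{2}}} = \frac{1}{\frac{1}{69006 + 4 \cdot 94864}} = \frac{1}{\frac{1}{69006 + 379456}} = \frac{1}{\frac{1}{448462}} = 448462$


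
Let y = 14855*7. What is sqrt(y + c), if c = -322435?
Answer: 5*I*sqrt(8738) ≈ 467.39*I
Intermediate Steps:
y = 103985
sqrt(y + c) = sqrt(103985 - 322435) = sqrt(-218450) = 5*I*sqrt(8738)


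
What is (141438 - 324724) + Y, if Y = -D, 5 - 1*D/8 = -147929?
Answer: -1366758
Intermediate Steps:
D = 1183472 (D = 40 - 8*(-147929) = 40 + 1183432 = 1183472)
Y = -1183472 (Y = -1*1183472 = -1183472)
(141438 - 324724) + Y = (141438 - 324724) - 1183472 = -183286 - 1183472 = -1366758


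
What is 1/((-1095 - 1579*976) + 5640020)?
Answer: 1/4097821 ≈ 2.4403e-7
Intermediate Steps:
1/((-1095 - 1579*976) + 5640020) = 1/((-1095 - 1541104) + 5640020) = 1/(-1542199 + 5640020) = 1/4097821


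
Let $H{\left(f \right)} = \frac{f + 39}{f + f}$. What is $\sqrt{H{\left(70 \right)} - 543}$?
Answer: $\frac{i \sqrt{2656885}}{70} \approx 23.286 i$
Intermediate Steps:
$H{\left(f \right)} = \frac{39 + f}{2 f}$
$\sqrt{H{\left(70 \right)} - 543} = \sqrt{\frac{39 + 70}{2 \cdot 70} - 543} = \sqrt{\frac{1}{2} \cdot \frac{1}{70} \cdot 109 - 543} = \sqrt{\frac{109}{140} - 543} = \sqrt{- \frac{75911}{140}} = \frac{i \sqrt{2656885}}{70}$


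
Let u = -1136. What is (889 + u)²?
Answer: 61009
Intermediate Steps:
(889 + u)² = (889 - 1136)² = (-247)² = 61009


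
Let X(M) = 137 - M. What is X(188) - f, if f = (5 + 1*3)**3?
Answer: -563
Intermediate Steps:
f = 512 (f = (5 + 3)**3 = 8**3 = 512)
X(188) - f = (137 - 1*188) - 1*512 = (137 - 188) - 512 = -51 - 512 = -563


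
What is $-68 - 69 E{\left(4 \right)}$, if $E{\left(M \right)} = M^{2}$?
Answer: $-1172$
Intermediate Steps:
$-68 - 69 E{\left(4 \right)} = -68 - 69 \cdot 4^{2} = -68 - 1104 = -1172$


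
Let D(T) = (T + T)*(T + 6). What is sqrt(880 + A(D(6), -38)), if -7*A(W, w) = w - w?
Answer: 4*sqrt(55) ≈ 29.665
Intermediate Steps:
D(T) = 2*T*(6 + T) (D(T) = (2*T)*(6 + T) = 2*T*(6 + T))
A(W, w) = 0 (A(W, w) = -(w - w)/7 = -1/7*0 = 0)
sqrt(880 + A(D(6), -38)) = sqrt(880 + 0) = sqrt(880) = 4*sqrt(55)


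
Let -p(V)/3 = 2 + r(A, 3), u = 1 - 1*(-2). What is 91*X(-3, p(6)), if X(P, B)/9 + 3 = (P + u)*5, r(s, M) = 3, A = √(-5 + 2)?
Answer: -2457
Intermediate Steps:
A = I*√3 (A = √(-3) = I*√3 ≈ 1.732*I)
u = 3 (u = 1 + 2 = 3)
p(V) = -15 (p(V) = -3*(2 + 3) = -3*5 = -15)
X(P, B) = 108 + 45*P (X(P, B) = -27 + 9*((P + 3)*5) = -27 + 9*((3 + P)*5) = -27 + 9*(15 + 5*P) = -27 + (135 + 45*P) = 108 + 45*P)
91*X(-3, p(6)) = 91*(108 + 45*(-3)) = 91*(108 - 135) = 91*(-27) = -2457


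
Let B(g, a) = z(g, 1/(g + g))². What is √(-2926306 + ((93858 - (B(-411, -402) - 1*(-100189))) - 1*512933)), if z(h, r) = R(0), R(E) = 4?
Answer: I*√3445586 ≈ 1856.2*I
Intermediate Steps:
z(h, r) = 4
B(g, a) = 16 (B(g, a) = 4² = 16)
√(-2926306 + ((93858 - (B(-411, -402) - 1*(-100189))) - 1*512933)) = √(-2926306 + ((93858 - (16 - 1*(-100189))) - 1*512933)) = √(-2926306 + ((93858 - (16 + 100189)) - 512933)) = √(-2926306 + ((93858 - 1*100205) - 512933)) = √(-2926306 + ((93858 - 100205) - 512933)) = √(-2926306 + (-6347 - 512933)) = √(-2926306 - 519280) = √(-3445586) = I*√3445586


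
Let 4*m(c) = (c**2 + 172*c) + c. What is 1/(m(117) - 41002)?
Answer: -2/65039 ≈ -3.0751e-5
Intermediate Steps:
m(c) = c**2/4 + 173*c/4 (m(c) = ((c**2 + 172*c) + c)/4 = (c**2 + 173*c)/4 = c**2/4 + 173*c/4)
1/(m(117) - 41002) = 1/((1/4)*117*(173 + 117) - 41002) = 1/((1/4)*117*290 - 41002) = 1/(16965/2 - 41002) = 1/(-65039/2) = -2/65039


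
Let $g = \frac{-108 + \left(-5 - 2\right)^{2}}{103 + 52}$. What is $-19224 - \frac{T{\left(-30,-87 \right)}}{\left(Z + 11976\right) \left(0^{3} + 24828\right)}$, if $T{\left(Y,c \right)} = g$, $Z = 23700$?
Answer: $- \frac{2639327895596101}{137293377840} \approx -19224.0$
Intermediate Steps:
$g = - \frac{59}{155}$ ($g = \frac{-108 + \left(-7\right)^{2}}{155} = \left(-108 + 49\right) \frac{1}{155} = \left(-59\right) \frac{1}{155} = - \frac{59}{155} \approx -0.38065$)
$T{\left(Y,c \right)} = - \frac{59}{155}$
$-19224 - \frac{T{\left(-30,-87 \right)}}{\left(Z + 11976\right) \left(0^{3} + 24828\right)} = -19224 - - \frac{59}{155 \left(23700 + 11976\right) \left(0^{3} + 24828\right)} = -19224 - - \frac{59}{155 \cdot 35676 \left(0 + 24828\right)} = -19224 - - \frac{59}{155 \cdot 35676 \cdot 24828} = -19224 - - \frac{59}{155 \cdot 885763728} = -19224 - \left(- \frac{59}{155}\right) \frac{1}{885763728} = -19224 - - \frac{59}{137293377840} = -19224 + \frac{59}{137293377840} = - \frac{2639327895596101}{137293377840}$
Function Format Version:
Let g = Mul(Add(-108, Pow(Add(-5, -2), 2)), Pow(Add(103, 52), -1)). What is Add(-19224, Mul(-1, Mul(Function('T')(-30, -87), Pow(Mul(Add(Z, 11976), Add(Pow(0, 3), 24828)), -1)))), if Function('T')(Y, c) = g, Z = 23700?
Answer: Rational(-2639327895596101, 137293377840) ≈ -19224.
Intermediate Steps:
g = Rational(-59, 155) (g = Mul(Add(-108, Pow(-7, 2)), Pow(155, -1)) = Mul(Add(-108, 49), Rational(1, 155)) = Mul(-59, Rational(1, 155)) = Rational(-59, 155) ≈ -0.38065)
Function('T')(Y, c) = Rational(-59, 155)
Add(-19224, Mul(-1, Mul(Function('T')(-30, -87), Pow(Mul(Add(Z, 11976), Add(Pow(0, 3), 24828)), -1)))) = Add(-19224, Mul(-1, Mul(Rational(-59, 155), Pow(Mul(Add(23700, 11976), Add(Pow(0, 3), 24828)), -1)))) = Add(-19224, Mul(-1, Mul(Rational(-59, 155), Pow(Mul(35676, Add(0, 24828)), -1)))) = Add(-19224, Mul(-1, Mul(Rational(-59, 155), Pow(Mul(35676, 24828), -1)))) = Add(-19224, Mul(-1, Mul(Rational(-59, 155), Pow(885763728, -1)))) = Add(-19224, Mul(-1, Mul(Rational(-59, 155), Rational(1, 885763728)))) = Add(-19224, Mul(-1, Rational(-59, 137293377840))) = Add(-19224, Rational(59, 137293377840)) = Rational(-2639327895596101, 137293377840)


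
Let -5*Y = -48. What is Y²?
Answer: 2304/25 ≈ 92.160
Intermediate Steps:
Y = 48/5 (Y = -⅕*(-48) = 48/5 ≈ 9.6000)
Y² = (48/5)² = 2304/25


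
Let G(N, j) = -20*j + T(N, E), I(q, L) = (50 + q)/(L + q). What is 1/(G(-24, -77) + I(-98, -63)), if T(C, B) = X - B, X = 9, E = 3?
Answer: 161/248954 ≈ 0.00064671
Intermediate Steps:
I(q, L) = (50 + q)/(L + q)
T(C, B) = 9 - B
G(N, j) = 6 - 20*j (G(N, j) = -20*j + (9 - 1*3) = -20*j + (9 - 3) = -20*j + 6 = 6 - 20*j)
1/(G(-24, -77) + I(-98, -63)) = 1/((6 - 20*(-77)) + (50 - 98)/(-63 - 98)) = 1/((6 + 1540) - 48/(-161)) = 1/(1546 - 1/161*(-48)) = 1/(1546 + 48/161) = 1/(248954/161) = 161/248954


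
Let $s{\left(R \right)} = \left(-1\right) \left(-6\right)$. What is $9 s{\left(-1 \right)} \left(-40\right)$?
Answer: $-2160$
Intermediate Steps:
$s{\left(R \right)} = 6$
$9 s{\left(-1 \right)} \left(-40\right) = 9 \cdot 6 \left(-40\right) = 54 \left(-40\right) = -2160$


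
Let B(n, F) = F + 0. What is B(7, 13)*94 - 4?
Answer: 1218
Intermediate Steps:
B(n, F) = F
B(7, 13)*94 - 4 = 13*94 - 4 = 1222 - 4 = 1218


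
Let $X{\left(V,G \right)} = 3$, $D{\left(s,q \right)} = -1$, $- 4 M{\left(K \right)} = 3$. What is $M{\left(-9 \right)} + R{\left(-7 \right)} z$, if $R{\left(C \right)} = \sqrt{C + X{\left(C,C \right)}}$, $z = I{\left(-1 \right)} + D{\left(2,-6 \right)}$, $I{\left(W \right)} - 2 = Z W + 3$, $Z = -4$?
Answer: $- \frac{3}{4} + 16 i \approx -0.75 + 16.0 i$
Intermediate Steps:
$M{\left(K \right)} = - \frac{3}{4}$ ($M{\left(K \right)} = \left(- \frac{1}{4}\right) 3 = - \frac{3}{4}$)
$I{\left(W \right)} = 5 - 4 W$ ($I{\left(W \right)} = 2 - \left(-3 + 4 W\right) = 5 - 4 W$)
$z = 8$ ($z = \left(5 - -4\right) - 1 = \left(5 + 4\right) - 1 = 9 - 1 = 8$)
$R{\left(C \right)} = \sqrt{3 + C}$ ($R{\left(C \right)} = \sqrt{C + 3} = \sqrt{3 + C}$)
$M{\left(-9 \right)} + R{\left(-7 \right)} z = - \frac{3}{4} + \sqrt{3 - 7} \cdot 8 = - \frac{3}{4} + \sqrt{-4} \cdot 8 = - \frac{3}{4} + 2 i 8 = - \frac{3}{4} + 16 i$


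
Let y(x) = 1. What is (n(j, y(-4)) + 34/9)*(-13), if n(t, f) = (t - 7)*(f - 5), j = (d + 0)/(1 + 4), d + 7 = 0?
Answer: -21866/45 ≈ -485.91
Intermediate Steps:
d = -7 (d = -7 + 0 = -7)
j = -7/5 (j = (-7 + 0)/(1 + 4) = -7/5 ≈ -1.4000)
n(t, f) = (-7 + t)*(-5 + f)
(n(j, y(-4)) + 34/9)*(-13) = ((35 - 7*1 - 5*(-7/5) + 1*(-7/5)) + 34/9)*(-13) = ((35 - 7 + 7 - 7/5) + 34*(1/9))*(-13) = (168/5 + 34/9)*(-13) = (1682/45)*(-13) = -21866/45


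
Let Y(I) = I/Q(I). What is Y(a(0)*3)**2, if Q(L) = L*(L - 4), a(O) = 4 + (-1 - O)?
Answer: 1/25 ≈ 0.040000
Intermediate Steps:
a(O) = 3 - O
Q(L) = L*(-4 + L)
Y(I) = 1/(-4 + I) (Y(I) = I/((I*(-4 + I))) = I*(1/(I*(-4 + I))) = 1/(-4 + I))
Y(a(0)*3)**2 = (1/(-4 + (3 - 1*0)*3))**2 = (1/(-4 + (3 + 0)*3))**2 = (1/(-4 + 3*3))**2 = (1/(-4 + 9))**2 = (1/5)**2 = 1/25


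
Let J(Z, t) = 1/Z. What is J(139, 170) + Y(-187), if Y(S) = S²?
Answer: 4860692/139 ≈ 34969.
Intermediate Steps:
J(139, 170) + Y(-187) = 1/139 + (-187)² = 1/139 + 34969 = 4860692/139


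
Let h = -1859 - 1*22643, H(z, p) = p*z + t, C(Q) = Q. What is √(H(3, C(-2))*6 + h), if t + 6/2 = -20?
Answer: 2*I*√6169 ≈ 157.09*I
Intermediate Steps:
t = -23 (t = -3 - 20 = -23)
H(z, p) = -23 + p*z (H(z, p) = p*z - 23 = -23 + p*z)
h = -24502 (h = -1859 - 22643 = -24502)
√(H(3, C(-2))*6 + h) = √((-23 - 2*3)*6 - 24502) = √((-23 - 6)*6 - 24502) = √(-29*6 - 24502) = √(-174 - 24502) = √(-24676) = 2*I*√6169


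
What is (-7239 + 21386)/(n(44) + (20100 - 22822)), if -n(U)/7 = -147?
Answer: -14147/1693 ≈ -8.3562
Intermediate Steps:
n(U) = 1029 (n(U) = -7*(-147) = 1029)
(-7239 + 21386)/(n(44) + (20100 - 22822)) = (-7239 + 21386)/(1029 + (20100 - 22822)) = 14147/(1029 - 2722) = 14147/(-1693) = 14147*(-1/1693) = -14147/1693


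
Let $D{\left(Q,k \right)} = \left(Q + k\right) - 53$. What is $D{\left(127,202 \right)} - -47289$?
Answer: $47565$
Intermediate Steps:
$D{\left(Q,k \right)} = -53 + Q + k$ ($D{\left(Q,k \right)} = \left(Q + k\right) - 53 = -53 + Q + k$)
$D{\left(127,202 \right)} - -47289 = \left(-53 + 127 + 202\right) - -47289 = 276 + 47289 = 47565$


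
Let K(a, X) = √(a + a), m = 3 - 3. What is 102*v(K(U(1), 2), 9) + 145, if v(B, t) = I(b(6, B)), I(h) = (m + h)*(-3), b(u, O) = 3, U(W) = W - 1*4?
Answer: -773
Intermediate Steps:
U(W) = -4 + W (U(W) = W - 4 = -4 + W)
m = 0
K(a, X) = √2*√a (K(a, X) = √(2*a) = √2*√a)
I(h) = -3*h (I(h) = (0 + h)*(-3) = h*(-3) = -3*h)
v(B, t) = -9 (v(B, t) = -3*3 = -9)
102*v(K(U(1), 2), 9) + 145 = 102*(-9) + 145 = -918 + 145 = -773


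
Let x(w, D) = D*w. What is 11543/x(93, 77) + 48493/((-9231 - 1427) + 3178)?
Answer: -3388529/695640 ≈ -4.8711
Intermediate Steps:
11543/x(93, 77) + 48493/((-9231 - 1427) + 3178) = 11543/((77*93)) + 48493/((-9231 - 1427) + 3178) = 11543/7161 + 48493/(-10658 + 3178) = 11543*(1/7161) + 48493/(-7480) = 1649/1023 + 48493*(-1/7480) = 1649/1023 - 48493/7480 = -3388529/695640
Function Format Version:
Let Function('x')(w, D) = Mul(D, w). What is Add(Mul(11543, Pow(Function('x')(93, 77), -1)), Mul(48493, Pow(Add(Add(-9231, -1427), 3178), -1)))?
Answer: Rational(-3388529, 695640) ≈ -4.8711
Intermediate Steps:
Add(Mul(11543, Pow(Function('x')(93, 77), -1)), Mul(48493, Pow(Add(Add(-9231, -1427), 3178), -1))) = Add(Mul(11543, Pow(Mul(77, 93), -1)), Mul(48493, Pow(Add(Add(-9231, -1427), 3178), -1))) = Add(Mul(11543, Pow(7161, -1)), Mul(48493, Pow(Add(-10658, 3178), -1))) = Add(Mul(11543, Rational(1, 7161)), Mul(48493, Pow(-7480, -1))) = Add(Rational(1649, 1023), Mul(48493, Rational(-1, 7480))) = Add(Rational(1649, 1023), Rational(-48493, 7480)) = Rational(-3388529, 695640)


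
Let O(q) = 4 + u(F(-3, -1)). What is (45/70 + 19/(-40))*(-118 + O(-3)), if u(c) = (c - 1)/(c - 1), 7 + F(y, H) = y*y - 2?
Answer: -5311/280 ≈ -18.968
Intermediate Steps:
F(y, H) = -9 + y² (F(y, H) = -7 + (y*y - 2) = -7 + (y² - 2) = -7 + (-2 + y²) = -9 + y²)
u(c) = 1 (u(c) = (-1 + c)/(-1 + c) = 1)
O(q) = 5 (O(q) = 4 + 1 = 5)
(45/70 + 19/(-40))*(-118 + O(-3)) = (45/70 + 19/(-40))*(-118 + 5) = (45*(1/70) + 19*(-1/40))*(-113) = (9/14 - 19/40)*(-113) = (47/280)*(-113) = -5311/280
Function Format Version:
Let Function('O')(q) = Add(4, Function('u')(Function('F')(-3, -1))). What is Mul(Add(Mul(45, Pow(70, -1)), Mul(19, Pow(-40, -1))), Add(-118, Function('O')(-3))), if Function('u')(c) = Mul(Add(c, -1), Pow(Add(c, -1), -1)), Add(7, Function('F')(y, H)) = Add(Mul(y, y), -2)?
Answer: Rational(-5311, 280) ≈ -18.968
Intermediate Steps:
Function('F')(y, H) = Add(-9, Pow(y, 2)) (Function('F')(y, H) = Add(-7, Add(Mul(y, y), -2)) = Add(-7, Add(Pow(y, 2), -2)) = Add(-7, Add(-2, Pow(y, 2))) = Add(-9, Pow(y, 2)))
Function('u')(c) = 1 (Function('u')(c) = Mul(Add(-1, c), Pow(Add(-1, c), -1)) = 1)
Function('O')(q) = 5 (Function('O')(q) = Add(4, 1) = 5)
Mul(Add(Mul(45, Pow(70, -1)), Mul(19, Pow(-40, -1))), Add(-118, Function('O')(-3))) = Mul(Add(Mul(45, Pow(70, -1)), Mul(19, Pow(-40, -1))), Add(-118, 5)) = Mul(Add(Mul(45, Rational(1, 70)), Mul(19, Rational(-1, 40))), -113) = Mul(Add(Rational(9, 14), Rational(-19, 40)), -113) = Mul(Rational(47, 280), -113) = Rational(-5311, 280)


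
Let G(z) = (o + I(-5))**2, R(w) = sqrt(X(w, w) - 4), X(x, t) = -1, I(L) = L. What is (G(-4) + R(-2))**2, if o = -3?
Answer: (64 + I*sqrt(5))**2 ≈ 4091.0 + 286.22*I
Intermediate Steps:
R(w) = I*sqrt(5) (R(w) = sqrt(-1 - 4) = sqrt(-5) = I*sqrt(5))
G(z) = 64 (G(z) = (-3 - 5)**2 = (-8)**2 = 64)
(G(-4) + R(-2))**2 = (64 + I*sqrt(5))**2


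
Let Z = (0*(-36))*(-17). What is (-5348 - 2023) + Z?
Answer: -7371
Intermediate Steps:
Z = 0 (Z = 0*(-17) = 0)
(-5348 - 2023) + Z = (-5348 - 2023) + 0 = -7371 + 0 = -7371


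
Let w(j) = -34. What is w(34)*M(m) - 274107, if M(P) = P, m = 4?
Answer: -274243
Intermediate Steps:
w(34)*M(m) - 274107 = -34*4 - 274107 = -136 - 274107 = -274243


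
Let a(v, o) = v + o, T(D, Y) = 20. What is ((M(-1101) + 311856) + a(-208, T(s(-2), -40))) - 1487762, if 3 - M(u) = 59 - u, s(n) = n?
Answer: -1177251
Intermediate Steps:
M(u) = -56 + u (M(u) = 3 - (59 - u) = 3 + (-59 + u) = -56 + u)
a(v, o) = o + v
((M(-1101) + 311856) + a(-208, T(s(-2), -40))) - 1487762 = (((-56 - 1101) + 311856) + (20 - 208)) - 1487762 = ((-1157 + 311856) - 188) - 1487762 = (310699 - 188) - 1487762 = 310511 - 1487762 = -1177251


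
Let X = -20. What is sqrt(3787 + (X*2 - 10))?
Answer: sqrt(3737) ≈ 61.131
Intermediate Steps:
sqrt(3787 + (X*2 - 10)) = sqrt(3787 + (-20*2 - 10)) = sqrt(3787 + (-40 - 10)) = sqrt(3787 - 50) = sqrt(3737)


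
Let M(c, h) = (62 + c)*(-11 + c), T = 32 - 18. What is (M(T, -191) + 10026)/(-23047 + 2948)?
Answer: -10254/20099 ≈ -0.51017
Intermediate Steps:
T = 14
M(c, h) = (-11 + c)*(62 + c)
(M(T, -191) + 10026)/(-23047 + 2948) = ((-682 + 14² + 51*14) + 10026)/(-23047 + 2948) = ((-682 + 196 + 714) + 10026)/(-20099) = (228 + 10026)*(-1/20099) = 10254*(-1/20099) = -10254/20099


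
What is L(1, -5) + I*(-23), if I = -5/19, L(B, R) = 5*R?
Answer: -360/19 ≈ -18.947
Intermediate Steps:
I = -5/19 (I = -5*1/19 = -5/19 ≈ -0.26316)
L(1, -5) + I*(-23) = 5*(-5) - 5/19*(-23) = -25 + 115/19 = -360/19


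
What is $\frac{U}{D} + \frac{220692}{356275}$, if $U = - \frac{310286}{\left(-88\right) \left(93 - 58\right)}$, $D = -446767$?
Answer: $\frac{30357099336847}{49024949180900} \approx 0.61922$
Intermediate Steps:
$U = \frac{155143}{1540}$ ($U = - \frac{310286}{\left(-88\right) 35} = - \frac{310286}{-3080} = \left(-310286\right) \left(- \frac{1}{3080}\right) = \frac{155143}{1540} \approx 100.74$)
$\frac{U}{D} + \frac{220692}{356275} = \frac{155143}{1540 \left(-446767\right)} + \frac{220692}{356275} = \frac{155143}{1540} \left(- \frac{1}{446767}\right) + 220692 \cdot \frac{1}{356275} = - \frac{155143}{688021180} + \frac{220692}{356275} = \frac{30357099336847}{49024949180900}$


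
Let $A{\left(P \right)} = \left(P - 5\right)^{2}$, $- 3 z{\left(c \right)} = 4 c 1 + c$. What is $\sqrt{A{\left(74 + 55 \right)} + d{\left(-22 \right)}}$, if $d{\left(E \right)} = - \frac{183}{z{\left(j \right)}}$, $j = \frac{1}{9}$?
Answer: $\frac{\sqrt{409105}}{5} \approx 127.92$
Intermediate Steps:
$j = \frac{1}{9} \approx 0.11111$
$z{\left(c \right)} = - \frac{5 c}{3}$ ($z{\left(c \right)} = - \frac{4 c 1 + c}{3} = - \frac{4 c + c}{3} = - \frac{5 c}{3}$)
$A{\left(P \right)} = \left(-5 + P\right)^{2}$
$d{\left(E \right)} = \frac{4941}{5}$ ($d{\left(E \right)} = - \frac{183}{\left(- \frac{5}{3}\right) \frac{1}{9}} = - \frac{183}{- \frac{5}{27}} = \left(-183\right) \left(- \frac{27}{5}\right) = \frac{4941}{5}$)
$\sqrt{A{\left(74 + 55 \right)} + d{\left(-22 \right)}} = \sqrt{\left(-5 + \left(74 + 55\right)\right)^{2} + \frac{4941}{5}} = \sqrt{\left(-5 + 129\right)^{2} + \frac{4941}{5}} = \sqrt{124^{2} + \frac{4941}{5}} = \sqrt{15376 + \frac{4941}{5}} = \sqrt{\frac{81821}{5}} = \frac{\sqrt{409105}}{5}$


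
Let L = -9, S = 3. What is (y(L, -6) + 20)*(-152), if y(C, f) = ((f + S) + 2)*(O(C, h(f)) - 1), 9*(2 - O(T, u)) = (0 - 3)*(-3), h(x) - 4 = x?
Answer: -3040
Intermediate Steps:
h(x) = 4 + x
O(T, u) = 1 (O(T, u) = 2 - (0 - 3)*(-3)/9 = 2 - (-1)*(-3)/3 = 2 - 1/9*9 = 2 - 1 = 1)
y(C, f) = 0 (y(C, f) = ((f + 3) + 2)*(1 - 1) = ((3 + f) + 2)*0 = (5 + f)*0 = 0)
(y(L, -6) + 20)*(-152) = (0 + 20)*(-152) = 20*(-152) = -3040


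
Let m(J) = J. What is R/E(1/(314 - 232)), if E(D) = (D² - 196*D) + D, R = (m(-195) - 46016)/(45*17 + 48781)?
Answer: 155361382/396095497 ≈ 0.39223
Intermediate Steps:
R = -46211/49546 (R = (-195 - 46016)/(45*17 + 48781) = -46211/(765 + 48781) = -46211/49546 ≈ -0.93269)
E(D) = D² - 195*D
R/E(1/(314 - 232)) = -46211*(314 - 232)/(-195 + 1/(314 - 232))/49546 = -46211*82/(-195 + 1/82)/49546 = -46211/(49546*((1/82)*(-15989/82))) = -46211/(49546*(-15989/6724)) = -46211/49546*(-6724/15989) = 155361382/396095497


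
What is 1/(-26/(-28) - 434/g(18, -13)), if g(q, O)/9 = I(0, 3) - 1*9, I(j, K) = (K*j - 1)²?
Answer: 252/1753 ≈ 0.14375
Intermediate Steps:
I(j, K) = (-1 + K*j)²
g(q, O) = -72 (g(q, O) = 9*((-1 + 3*0)² - 1*9) = 9*((-1 + 0)² - 9) = 9*((-1)² - 9) = 9*(1 - 9) = 9*(-8) = -72)
1/(-26/(-28) - 434/g(18, -13)) = 1/(-26/(-28) - 434/(-72)) = 1/(-26*(-1/28) - 434*(-1/72)) = 1/(13/14 + 217/36) = 1/(1753/252) = 252/1753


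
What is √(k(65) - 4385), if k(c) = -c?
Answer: 5*I*√178 ≈ 66.708*I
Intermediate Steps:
√(k(65) - 4385) = √(-1*65 - 4385) = √(-65 - 4385) = √(-4450) = 5*I*√178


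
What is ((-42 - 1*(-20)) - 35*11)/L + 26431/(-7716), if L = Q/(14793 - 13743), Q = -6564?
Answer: 260328293/4220652 ≈ 61.680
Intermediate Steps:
L = -1094/175 (L = -6564/(14793 - 13743) = -6564/1050 = -6564*1/1050 = -1094/175 ≈ -6.2514)
((-42 - 1*(-20)) - 35*11)/L + 26431/(-7716) = ((-42 - 1*(-20)) - 35*11)/(-1094/175) + 26431/(-7716) = ((-42 + 20) - 385)*(-175/1094) + 26431*(-1/7716) = (-22 - 385)*(-175/1094) - 26431/7716 = -407*(-175/1094) - 26431/7716 = 71225/1094 - 26431/7716 = 260328293/4220652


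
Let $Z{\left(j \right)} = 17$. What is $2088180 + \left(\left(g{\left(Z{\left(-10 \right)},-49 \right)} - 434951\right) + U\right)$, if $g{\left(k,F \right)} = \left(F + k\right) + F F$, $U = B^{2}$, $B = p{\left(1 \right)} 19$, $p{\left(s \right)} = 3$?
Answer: $1658847$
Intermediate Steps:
$B = 57$ ($B = 3 \cdot 19 = 57$)
$U = 3249$ ($U = 57^{2} = 3249$)
$g{\left(k,F \right)} = F + k + F^{2}$ ($g{\left(k,F \right)} = \left(F + k\right) + F^{2} = F + k + F^{2}$)
$2088180 + \left(\left(g{\left(Z{\left(-10 \right)},-49 \right)} - 434951\right) + U\right) = 2088180 + \left(\left(\left(-49 + 17 + \left(-49\right)^{2}\right) - 434951\right) + 3249\right) = 2088180 + \left(\left(\left(-49 + 17 + 2401\right) - 434951\right) + 3249\right) = 2088180 + \left(\left(2369 - 434951\right) + 3249\right) = 2088180 + \left(-432582 + 3249\right) = 2088180 - 429333 = 1658847$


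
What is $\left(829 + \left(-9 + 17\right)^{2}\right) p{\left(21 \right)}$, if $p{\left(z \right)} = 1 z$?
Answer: $18753$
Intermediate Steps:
$p{\left(z \right)} = z$
$\left(829 + \left(-9 + 17\right)^{2}\right) p{\left(21 \right)} = \left(829 + \left(-9 + 17\right)^{2}\right) 21 = \left(829 + 8^{2}\right) 21 = \left(829 + 64\right) 21 = 893 \cdot 21 = 18753$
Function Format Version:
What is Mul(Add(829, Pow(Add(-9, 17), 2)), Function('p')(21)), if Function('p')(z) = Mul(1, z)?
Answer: 18753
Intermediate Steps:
Function('p')(z) = z
Mul(Add(829, Pow(Add(-9, 17), 2)), Function('p')(21)) = Mul(Add(829, Pow(Add(-9, 17), 2)), 21) = Mul(Add(829, Pow(8, 2)), 21) = Mul(Add(829, 64), 21) = Mul(893, 21) = 18753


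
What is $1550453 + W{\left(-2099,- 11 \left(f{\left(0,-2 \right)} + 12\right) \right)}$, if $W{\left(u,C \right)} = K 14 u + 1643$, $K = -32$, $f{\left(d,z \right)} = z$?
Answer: $2492448$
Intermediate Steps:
$W{\left(u,C \right)} = 1643 - 448 u$ ($W{\left(u,C \right)} = \left(-32\right) 14 u + 1643 = - 448 u + 1643 = 1643 - 448 u$)
$1550453 + W{\left(-2099,- 11 \left(f{\left(0,-2 \right)} + 12\right) \right)} = 1550453 + \left(1643 - -940352\right) = 1550453 + \left(1643 + 940352\right) = 1550453 + 941995 = 2492448$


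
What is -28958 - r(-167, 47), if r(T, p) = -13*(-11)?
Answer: -29101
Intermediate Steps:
r(T, p) = 143
-28958 - r(-167, 47) = -28958 - 1*143 = -28958 - 143 = -29101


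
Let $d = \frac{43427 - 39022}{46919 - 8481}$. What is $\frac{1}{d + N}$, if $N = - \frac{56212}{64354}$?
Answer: $- \frac{53774762}{40808641} \approx -1.3177$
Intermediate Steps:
$d = \frac{4405}{38438} \approx 0.1146$
$N = - \frac{1222}{1399}$ ($N = \left(-56212\right) \frac{1}{64354} = - \frac{1222}{1399} \approx -0.87348$)
$\frac{1}{d + N} = \frac{1}{\frac{4405}{38438} - \frac{1222}{1399}} = \frac{1}{- \frac{40808641}{53774762}} = - \frac{53774762}{40808641}$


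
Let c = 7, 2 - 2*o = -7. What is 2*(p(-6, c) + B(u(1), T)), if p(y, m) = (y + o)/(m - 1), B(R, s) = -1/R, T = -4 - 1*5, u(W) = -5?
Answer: -⅒ ≈ -0.10000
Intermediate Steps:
o = 9/2 (o = 1 - ½*(-7) = 1 + 7/2 = 9/2 ≈ 4.5000)
T = -9 (T = -4 - 5 = -9)
p(y, m) = (9/2 + y)/(-1 + m) (p(y, m) = (y + 9/2)/(m - 1) = (9/2 + y)/(-1 + m))
2*(p(-6, c) + B(u(1), T)) = 2*((9/2 - 6)/(-1 + 7) - 1/(-5)) = 2*(-3/2/6 - 1*(-⅕)) = 2*((⅙)*(-3/2) + ⅕) = 2*(-¼ + ⅕) = 2*(-1/20) = -⅒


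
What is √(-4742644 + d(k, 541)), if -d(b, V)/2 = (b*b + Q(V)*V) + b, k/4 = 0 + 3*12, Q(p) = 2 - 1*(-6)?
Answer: 2*I*√1198265 ≈ 2189.3*I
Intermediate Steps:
Q(p) = 8 (Q(p) = 2 + 6 = 8)
k = 144 (k = 4*(0 + 3*12) = 4*(0 + 36) = 4*36 = 144)
d(b, V) = -16*V - 2*b - 2*b² (d(b, V) = -2*((b*b + 8*V) + b) = -2*((b² + 8*V) + b) = -2*(b + b² + 8*V) = -16*V - 2*b - 2*b²)
√(-4742644 + d(k, 541)) = √(-4742644 + (-16*541 - 2*144 - 2*144²)) = √(-4742644 + (-8656 - 288 - 2*20736)) = √(-4742644 + (-8656 - 288 - 41472)) = √(-4742644 - 50416) = √(-4793060) = 2*I*√1198265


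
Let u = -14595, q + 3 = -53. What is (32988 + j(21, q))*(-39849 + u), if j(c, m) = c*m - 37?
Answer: -1729958100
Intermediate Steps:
q = -56 (q = -3 - 53 = -56)
j(c, m) = -37 + c*m
(32988 + j(21, q))*(-39849 + u) = (32988 + (-37 + 21*(-56)))*(-39849 - 14595) = (32988 + (-37 - 1176))*(-54444) = (32988 - 1213)*(-54444) = 31775*(-54444) = -1729958100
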